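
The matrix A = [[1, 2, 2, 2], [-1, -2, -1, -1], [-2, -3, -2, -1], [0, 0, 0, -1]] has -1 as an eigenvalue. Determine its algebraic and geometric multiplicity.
algebraic multiplicity 4, geometric multiplicity 2

The characteristic polynomial is (x + 1)^4, so the factor x + 1 appears with exponent 4: the algebraic multiplicity is 4.

rank(A + I) = 2, so the eigenspace has dimension 4 - 2 = 2: the geometric multiplicity is 2.

Since 2 < 4, A is not diagonalizable.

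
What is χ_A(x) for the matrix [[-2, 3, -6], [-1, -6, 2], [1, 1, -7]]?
xI - A = [[x + 2, -3, 6], [1, x + 6, -2], [-1, -1, x + 7]].

Expanding det(xI - A) along the first row:
det(xI - A) = + (x + 2)·det([[x + 6, -2], [-1, x + 7]]) - (-3)·det([[1, -2], [-1, x + 7]]) + (6)·det([[1, x + 6], [-1, -1]]).

Evaluating gives χ_A(x) = x^3 + 15x^2 + 75x + 125 = (x + 5)^3.

χ_A(x) = (x + 5)^3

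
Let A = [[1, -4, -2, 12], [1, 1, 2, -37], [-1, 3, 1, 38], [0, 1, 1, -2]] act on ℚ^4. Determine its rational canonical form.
R = [[0, 0, 0, 48], [1, 0, 0, -36], [0, 1, 0, 8], [0, 0, 1, 1]]

The invariant factors of A (the non-unit diagonal entries of the Smith normal form of xI - A over ℚ[x]) are (x - 2)(x + 4)(x^2 - 3x + 6), each dividing the next. The characteristic polynomial is their product, (x - 2)(x + 4)(x^2 - 3x + 6).

The rational canonical form is the block-diagonal matrix of companion matrices C(f_i):
R = [[0, 0, 0, 48], [1, 0, 0, -36], [0, 1, 0, 8], [0, 0, 1, 1]].

Note the characteristic polynomial does not split into linear factors over ℚ, so A has no Jordan form over ℚ; the rational canonical form exists over any field.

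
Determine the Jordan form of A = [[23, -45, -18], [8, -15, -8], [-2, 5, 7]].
J = [[5, 1, 0], [0, 5, 0], [0, 0, 5]]

The characteristic polynomial is det(xI - A) = (x - 5)^3, so the eigenvalues are 5 (algebraic multiplicity 3).

For λ = 5: rank(A - 5I) = 1, rank((A - 5I)^2) = 0. The eigenspace has dimension 3 - 1 = 2, so there are 2 Jordan blocks; the rank sequence gives block sizes [2, 1].

Assembling the blocks gives the Jordan form J above.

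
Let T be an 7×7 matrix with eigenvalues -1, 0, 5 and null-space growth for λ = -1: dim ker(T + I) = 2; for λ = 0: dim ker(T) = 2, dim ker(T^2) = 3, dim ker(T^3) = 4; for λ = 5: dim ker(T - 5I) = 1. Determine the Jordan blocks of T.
λ = -1: successive nullity increments [2] count blocks of size ≥ k; block sizes are [1, 1].
λ = 0: successive nullity increments [2, 1, 1] count blocks of size ≥ k; block sizes are [3, 1].
λ = 5: successive nullity increments [1] count blocks of size ≥ k; block sizes are [1].

Jordan blocks: (-1, 1), (-1, 1), (0, 3), (0, 1), (5, 1)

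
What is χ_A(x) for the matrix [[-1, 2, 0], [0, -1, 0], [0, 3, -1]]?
xI - A = [[x + 1, -2, 0], [0, x + 1, 0], [0, -3, x + 1]].

Expanding det(xI - A) along the first row:
det(xI - A) = + (x + 1)·det([[x + 1, 0], [-3, x + 1]]) - (-2)·det([[0, 0], [0, x + 1]]) + (0)·det([[0, x + 1], [0, -3]]).

Evaluating gives χ_A(x) = x^3 + 3x^2 + 3x + 1 = (x + 1)^3.

χ_A(x) = (x + 1)^3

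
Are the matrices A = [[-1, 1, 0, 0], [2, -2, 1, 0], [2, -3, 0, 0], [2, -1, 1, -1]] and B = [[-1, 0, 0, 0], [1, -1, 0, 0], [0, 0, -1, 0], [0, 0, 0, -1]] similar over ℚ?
Both have characteristic polynomial (x + 1)^4, but the minimal polynomial of A is (x + 1)^3 while the minimal polynomial of B is (x + 1)^2. The minimal polynomial is a similarity invariant, so A and B are not similar.

No.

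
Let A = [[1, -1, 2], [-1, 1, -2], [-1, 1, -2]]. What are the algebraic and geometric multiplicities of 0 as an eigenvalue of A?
The characteristic polynomial is x^3, so the factor x appears with exponent 3: the algebraic multiplicity is 3.

rank(A) = 1, so the eigenspace has dimension 3 - 1 = 2: the geometric multiplicity is 2.

Since 2 < 3, A is not diagonalizable.

algebraic multiplicity 3, geometric multiplicity 2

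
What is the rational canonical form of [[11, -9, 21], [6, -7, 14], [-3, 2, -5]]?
The invariant factors of A (the non-unit diagonal entries of the Smith normal form of xI - A over ℚ[x]) are (x - 2)(x^2 + 3x - 2), each dividing the next. The characteristic polynomial is their product, (x - 2)(x^2 + 3x - 2).

The rational canonical form is the block-diagonal matrix of companion matrices C(f_i):
R = [[0, 0, -4], [1, 0, 8], [0, 1, -1]].

Note the characteristic polynomial does not split into linear factors over ℚ, so A has no Jordan form over ℚ; the rational canonical form exists over any field.

R = [[0, 0, -4], [1, 0, 8], [0, 1, -1]]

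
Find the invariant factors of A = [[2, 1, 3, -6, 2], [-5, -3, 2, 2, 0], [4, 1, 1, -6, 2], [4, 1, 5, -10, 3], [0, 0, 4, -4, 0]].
The Jordan structure of A has elementary divisors (x + 2)^3, (x + 2)^2. Arranging the block sizes at each eigenvalue in decreasing order and taking row products gives the invariant factors.

Invariant factors (smallest first, each dividing the next): (x + 2)^2, (x + 2)^3.

Check: the last factor (x + 2)^3 is the minimal polynomial, and the product (x + 2)^5 is the characteristic polynomial.

(x + 2)^2, (x + 2)^3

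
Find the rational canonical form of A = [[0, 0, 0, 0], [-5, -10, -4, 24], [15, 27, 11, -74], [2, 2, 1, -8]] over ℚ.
The invariant factors of A (the non-unit diagonal entries of the Smith normal form of xI - A over ℚ[x]) are x(x + 2)^2(x + 3), each dividing the next. The characteristic polynomial is their product, x(x + 2)^2(x + 3).

The rational canonical form is the block-diagonal matrix of companion matrices C(f_i):
R = [[0, 0, 0, 0], [1, 0, 0, -12], [0, 1, 0, -16], [0, 0, 1, -7]].

R = [[0, 0, 0, 0], [1, 0, 0, -12], [0, 1, 0, -16], [0, 0, 1, -7]]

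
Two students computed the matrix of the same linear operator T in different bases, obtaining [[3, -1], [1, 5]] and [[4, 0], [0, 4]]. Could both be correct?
Both have characteristic polynomial (x - 4)^2, but the minimal polynomial of A is (x - 4)^2 while the minimal polynomial of B is x - 4. The minimal polynomial is a similarity invariant, so A and B are not similar.

No.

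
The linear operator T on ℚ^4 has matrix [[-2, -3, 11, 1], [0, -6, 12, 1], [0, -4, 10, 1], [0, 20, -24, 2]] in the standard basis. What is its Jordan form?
J = [[-2, 1, 0, 0], [0, -2, 0, 0], [0, 0, 4, 1], [0, 0, 0, 4]]

The characteristic polynomial is det(xI - A) = (x - 4)^2(x + 2)^2, so the eigenvalues are -2 (algebraic multiplicity 2), 4 (algebraic multiplicity 2).

For λ = -2: rank(A + 2I) = 3, rank((A + 2I)^2) = 2. The eigenspace has dimension 4 - 3 = 1, so there is 1 Jordan block; the rank sequence gives block sizes [2].

For λ = 4: rank(A - 4I) = 3, rank((A - 4I)^2) = 2. The eigenspace has dimension 4 - 3 = 1, so there is 1 Jordan block; the rank sequence gives block sizes [2].

Assembling the blocks gives the Jordan form J above.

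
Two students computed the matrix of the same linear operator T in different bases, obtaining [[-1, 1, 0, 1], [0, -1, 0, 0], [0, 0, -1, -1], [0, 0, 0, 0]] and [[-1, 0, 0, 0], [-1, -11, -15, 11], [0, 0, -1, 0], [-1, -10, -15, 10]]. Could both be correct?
No.

Both have characteristic polynomial x(x + 1)^3, but the minimal polynomial of A is x(x + 1)^2 while the minimal polynomial of B is x(x + 1). The minimal polynomial is a similarity invariant, so A and B are not similar.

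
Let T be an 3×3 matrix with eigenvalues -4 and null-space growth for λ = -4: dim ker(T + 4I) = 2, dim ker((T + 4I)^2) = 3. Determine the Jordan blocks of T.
λ = -4: successive nullity increments [2, 1] count blocks of size ≥ k; block sizes are [2, 1].

Jordan blocks: (-4, 2), (-4, 1)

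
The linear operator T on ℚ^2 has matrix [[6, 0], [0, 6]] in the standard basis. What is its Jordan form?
J = [[6, 0], [0, 6]]

The characteristic polynomial is det(xI - A) = (x - 6)^2, so the eigenvalues are 6 (algebraic multiplicity 2).

For λ = 6: rank(A - 6I) = 0. The eigenspace has dimension 2 - 0 = 2, so there are 2 Jordan blocks; the rank sequence gives block sizes [1, 1].

Assembling the blocks gives the Jordan form J above.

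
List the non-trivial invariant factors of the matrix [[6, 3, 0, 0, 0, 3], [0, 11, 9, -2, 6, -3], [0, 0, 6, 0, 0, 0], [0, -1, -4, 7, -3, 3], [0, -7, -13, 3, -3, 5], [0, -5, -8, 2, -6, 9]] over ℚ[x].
The Jordan structure of A has elementary divisors (x - 6)^3, (x - 6)^2, (x - 6). Arranging the block sizes at each eigenvalue in decreasing order and taking row products gives the invariant factors.

Invariant factors (smallest first, each dividing the next): x - 6, (x - 6)^2, (x - 6)^3.

Check: the last factor (x - 6)^3 is the minimal polynomial, and the product (x - 6)^6 is the characteristic polynomial.

x - 6, (x - 6)^2, (x - 6)^3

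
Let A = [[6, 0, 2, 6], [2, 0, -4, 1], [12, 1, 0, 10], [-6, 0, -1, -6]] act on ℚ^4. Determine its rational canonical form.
R = [[0, 0, 0, 6], [1, 0, 0, 15], [0, 1, 0, 10], [0, 0, 1, 0]]

The invariant factors of A (the non-unit diagonal entries of the Smith normal form of xI - A over ℚ[x]) are (x + 1)(x + 2)(x^2 - 3x - 3), each dividing the next. The characteristic polynomial is their product, (x + 1)(x + 2)(x^2 - 3x - 3).

The rational canonical form is the block-diagonal matrix of companion matrices C(f_i):
R = [[0, 0, 0, 6], [1, 0, 0, 15], [0, 1, 0, 10], [0, 0, 1, 0]].

Note the characteristic polynomial does not split into linear factors over ℚ, so A has no Jordan form over ℚ; the rational canonical form exists over any field.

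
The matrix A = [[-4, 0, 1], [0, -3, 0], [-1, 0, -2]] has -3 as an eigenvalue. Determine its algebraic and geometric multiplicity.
The characteristic polynomial is (x + 3)^3, so the factor x + 3 appears with exponent 3: the algebraic multiplicity is 3.

rank(A + 3I) = 1, so the eigenspace has dimension 3 - 1 = 2: the geometric multiplicity is 2.

Since 2 < 3, A is not diagonalizable.

algebraic multiplicity 3, geometric multiplicity 2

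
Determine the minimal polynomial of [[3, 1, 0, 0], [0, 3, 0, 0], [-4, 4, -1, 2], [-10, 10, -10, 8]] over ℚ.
The characteristic polynomial factors as (x - 4)(x - 3)^3. The minimal polynomial is ∏(x - λ)^{k_λ} where k_λ is the size of the largest Jordan block at λ.

For λ = 3: rank(A - 3I) = 2, and the largest Jordan block has size 2 (the smallest k with rank((A - 3I)^k) = rank((A - 3I)^(k+1))).
For λ = 4: rank(A - 4I) = 3, and the largest Jordan block has size 1 (the smallest k with rank((A - 4I)^k) = rank((A - 4I)^(k+1))).

So m_A(x) = (x - 4)(x - 3)^2.

m_A(x) = (x - 4)(x - 3)^2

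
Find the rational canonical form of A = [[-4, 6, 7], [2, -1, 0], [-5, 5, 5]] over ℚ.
The invariant factors of A (the non-unit diagonal entries of the Smith normal form of xI - A over ℚ[x]) are x^3 + 2x + 5, each dividing the next. The characteristic polynomial is their product, x^3 + 2x + 5.

The rational canonical form is the block-diagonal matrix of companion matrices C(f_i):
R = [[0, 0, -5], [1, 0, -2], [0, 1, 0]].

Note the characteristic polynomial does not split into linear factors over ℚ, so A has no Jordan form over ℚ; the rational canonical form exists over any field.

R = [[0, 0, -5], [1, 0, -2], [0, 1, 0]]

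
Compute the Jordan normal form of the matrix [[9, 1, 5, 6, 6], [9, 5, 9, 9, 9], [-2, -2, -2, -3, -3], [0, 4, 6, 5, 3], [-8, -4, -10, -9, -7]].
J = [[2, 1, 0, 0, 0], [0, 2, 0, 0, 0], [0, 0, 2, 1, 0], [0, 0, 0, 2, 0], [0, 0, 0, 0, 2]]

The characteristic polynomial is det(xI - A) = (x - 2)^5, so the eigenvalues are 2 (algebraic multiplicity 5).

For λ = 2: rank(A - 2I) = 2, rank((A - 2I)^2) = 0. The eigenspace has dimension 5 - 2 = 3, so there are 3 Jordan blocks; the rank sequence gives block sizes [2, 2, 1].

Assembling the blocks gives the Jordan form J above.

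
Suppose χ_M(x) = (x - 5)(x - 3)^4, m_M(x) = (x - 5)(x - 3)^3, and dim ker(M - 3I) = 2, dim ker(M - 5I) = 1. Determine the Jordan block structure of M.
Jordan blocks: (3, 3), (3, 1), (5, 1)

λ = 3: algebraic multiplicity 4 (exponent in χ_M), largest block size 3 (exponent in m_M), 2 blocks (geometric multiplicity). These force block sizes [3, 1].
λ = 5: algebraic multiplicity 1 (exponent in χ_M), largest block size 1 (exponent in m_M), 1 block (geometric multiplicity). This forces block sizes [1].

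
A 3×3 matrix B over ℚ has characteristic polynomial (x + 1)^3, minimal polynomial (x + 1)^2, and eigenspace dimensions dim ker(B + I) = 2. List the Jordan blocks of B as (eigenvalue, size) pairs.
Jordan blocks: (-1, 2), (-1, 1)

λ = -1: algebraic multiplicity 3 (exponent in χ_B), largest block size 2 (exponent in m_B), 2 blocks (geometric multiplicity). These force block sizes [2, 1].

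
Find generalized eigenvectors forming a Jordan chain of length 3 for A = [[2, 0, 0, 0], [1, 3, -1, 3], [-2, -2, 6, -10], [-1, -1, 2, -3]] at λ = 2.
We seek v_1 ∈ ker((A - 2I)^3) \ ker((A - 2I)^2), then set v_{i+1} = (A - 2I) v_i.

One such chain is v_1 = [[2, 0, -1, -1]]^T, v_2 = [[0, 0, 2, 1]]^T, v_3 = [[0, 1, -2, -1]]^T. Check: (A - 2I) v_3 = [[0, 0, 0, 0]]^T = 0.

v_1 = [[2, 0, -1, -1]]^T, v_2 = [[0, 0, 2, 1]]^T, v_3 = [[0, 1, -2, -1]]^T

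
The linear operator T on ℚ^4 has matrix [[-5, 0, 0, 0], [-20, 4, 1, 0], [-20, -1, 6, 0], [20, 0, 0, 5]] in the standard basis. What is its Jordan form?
The characteristic polynomial is det(xI - A) = (x - 5)^3(x + 5), so the eigenvalues are -5 (algebraic multiplicity 1), 5 (algebraic multiplicity 3).

For λ = -5: algebraic multiplicity 1 gives one 1×1 block.

For λ = 5: rank(A - 5I) = 2, rank((A - 5I)^2) = 1. The eigenspace has dimension 4 - 2 = 2, so there are 2 Jordan blocks; the rank sequence gives block sizes [2, 1].

Assembling the blocks gives the Jordan form J above.

J = [[-5, 0, 0, 0], [0, 5, 1, 0], [0, 0, 5, 0], [0, 0, 0, 5]]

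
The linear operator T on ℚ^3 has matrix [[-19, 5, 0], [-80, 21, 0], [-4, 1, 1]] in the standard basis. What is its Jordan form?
J = [[1, 1, 0], [0, 1, 0], [0, 0, 1]]

The characteristic polynomial is det(xI - A) = (x - 1)^3, so the eigenvalues are 1 (algebraic multiplicity 3).

For λ = 1: rank(A - I) = 1, rank((A - I)^2) = 0. The eigenspace has dimension 3 - 1 = 2, so there are 2 Jordan blocks; the rank sequence gives block sizes [2, 1].

Assembling the blocks gives the Jordan form J above.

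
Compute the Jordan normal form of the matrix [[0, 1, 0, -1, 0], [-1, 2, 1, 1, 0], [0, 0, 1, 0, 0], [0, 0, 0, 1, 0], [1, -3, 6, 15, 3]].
The characteristic polynomial is det(xI - A) = (x - 3)(x - 1)^4, so the eigenvalues are 1 (algebraic multiplicity 4), 3 (algebraic multiplicity 1).

For λ = 1: rank(A - I) = 3, rank((A - I)^2) = 2, rank((A - I)^3) = 1. The eigenspace has dimension 5 - 3 = 2, so there are 2 Jordan blocks; the rank sequence gives block sizes [3, 1].

For λ = 3: algebraic multiplicity 1 gives one 1×1 block.

Assembling the blocks gives the Jordan form J above.

J = [[1, 1, 0, 0, 0], [0, 1, 1, 0, 0], [0, 0, 1, 0, 0], [0, 0, 0, 1, 0], [0, 0, 0, 0, 3]]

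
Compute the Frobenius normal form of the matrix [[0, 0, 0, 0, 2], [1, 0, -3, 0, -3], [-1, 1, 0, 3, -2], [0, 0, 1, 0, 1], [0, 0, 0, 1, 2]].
The invariant factors of A (the non-unit diagonal entries of the Smith normal form of xI - A over ℚ[x]) are (x - 1)^2(x^3 - 2x - 2), each dividing the next. The characteristic polynomial is their product, (x - 1)^2(x^3 - 2x - 2).

The rational canonical form is the block-diagonal matrix of companion matrices C(f_i):
R = [[0, 0, 0, 0, 2], [1, 0, 0, 0, -2], [0, 1, 0, 0, -2], [0, 0, 1, 0, 1], [0, 0, 0, 1, 2]].

Note the characteristic polynomial does not split into linear factors over ℚ, so A has no Jordan form over ℚ; the rational canonical form exists over any field.

R = [[0, 0, 0, 0, 2], [1, 0, 0, 0, -2], [0, 1, 0, 0, -2], [0, 0, 1, 0, 1], [0, 0, 0, 1, 2]]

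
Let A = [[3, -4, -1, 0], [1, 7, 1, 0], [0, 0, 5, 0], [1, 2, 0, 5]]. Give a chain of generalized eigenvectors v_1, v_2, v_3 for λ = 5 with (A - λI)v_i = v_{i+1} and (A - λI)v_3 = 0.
v_1 = [[-1, 0, 1, 0]]^T, v_2 = [[1, 0, 0, -1]]^T, v_3 = [[-2, 1, 0, 1]]^T

We seek v_1 ∈ ker((A - 5I)^3) \ ker((A - 5I)^2), then set v_{i+1} = (A - 5I) v_i.

One such chain is v_1 = [[-1, 0, 1, 0]]^T, v_2 = [[1, 0, 0, -1]]^T, v_3 = [[-2, 1, 0, 1]]^T. Check: (A - 5I) v_3 = [[0, 0, 0, 0]]^T = 0.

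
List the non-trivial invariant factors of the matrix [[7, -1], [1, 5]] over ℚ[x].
The Jordan structure of A has elementary divisors (x - 6)^2. Arranging the block sizes at each eigenvalue in decreasing order and taking row products gives the invariant factors.

Invariant factors (smallest first, each dividing the next): (x - 6)^2.

Check: the last factor (x - 6)^2 is the minimal polynomial, and the product (x - 6)^2 is the characteristic polynomial.

(x - 6)^2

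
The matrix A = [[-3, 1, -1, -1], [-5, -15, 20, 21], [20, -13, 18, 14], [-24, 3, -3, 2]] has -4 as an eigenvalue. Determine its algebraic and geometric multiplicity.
algebraic multiplicity 2, geometric multiplicity 1

The characteristic polynomial is (x - 5)^2(x + 4)^2, so the factor x + 4 appears with exponent 2: the algebraic multiplicity is 2.

rank(A + 4I) = 3, so the eigenspace has dimension 4 - 3 = 1: the geometric multiplicity is 1.

Since 1 < 2, A is not diagonalizable.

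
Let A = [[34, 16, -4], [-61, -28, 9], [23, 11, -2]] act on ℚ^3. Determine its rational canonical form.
R = [[0, 0, 6], [1, 0, -5], [0, 1, 4]]

The invariant factors of A (the non-unit diagonal entries of the Smith normal form of xI - A over ℚ[x]) are (x - 3)(x^2 - x + 2), each dividing the next. The characteristic polynomial is their product, (x - 3)(x^2 - x + 2).

The rational canonical form is the block-diagonal matrix of companion matrices C(f_i):
R = [[0, 0, 6], [1, 0, -5], [0, 1, 4]].

Note the characteristic polynomial does not split into linear factors over ℚ, so A has no Jordan form over ℚ; the rational canonical form exists over any field.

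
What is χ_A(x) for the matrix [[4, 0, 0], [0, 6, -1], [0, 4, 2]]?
xI - A = [[x - 4, 0, 0], [0, x - 6, 1], [0, -4, x - 2]].

Expanding det(xI - A) along the first row:
det(xI - A) = + (x - 4)·det([[x - 6, 1], [-4, x - 2]]) - (0)·det([[0, 1], [0, x - 2]]) + (0)·det([[0, x - 6], [0, -4]]).

Evaluating gives χ_A(x) = x^3 - 12x^2 + 48x - 64 = (x - 4)^3.

χ_A(x) = (x - 4)^3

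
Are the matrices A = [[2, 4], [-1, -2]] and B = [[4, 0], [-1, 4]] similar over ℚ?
trace(A) = 0 but trace(B) = 8. The trace is a similarity invariant, so A and B are not similar.

No.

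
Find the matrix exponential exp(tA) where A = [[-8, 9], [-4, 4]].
e^{tA} = [[(1 - 6*t)*e^{-2*t}, 9*t*e^{-2*t}], [-4*t*e^{-2*t}, (6*t + 1)*e^{-2*t}]]

A has Jordan form J = [[-2, 1], [0, -2]] with A = PJP^{-1}, so e^{tA} = P e^{tJ} P^{-1}.

For a Jordan block J_k(λ), e^{tJ_k(λ)} = e^{λt} · (I + tN + t^2 N^2/2! + ... + t^{k-1} N^{k-1}/(k-1)!) where N is the nilpotent superdiagonal part.

Assembling the blocks and conjugating back gives the entries of e^{tA} as shown above.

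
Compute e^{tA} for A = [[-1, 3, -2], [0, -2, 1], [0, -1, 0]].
e^{tA} = [[e^{-t}, t*(6 - t)*e^{-t}/2, t*(t - 4)*e^{-t}/2], [0, (1 - t)*e^{-t}, t*e^{-t}], [0, -t*e^{-t}, (t + 1)*e^{-t}]]

A has Jordan form J = [[-1, 1, 0], [0, -1, 1], [0, 0, -1]] with A = PJP^{-1}, so e^{tA} = P e^{tJ} P^{-1}.

For a Jordan block J_k(λ), e^{tJ_k(λ)} = e^{λt} · (I + tN + t^2 N^2/2! + ... + t^{k-1} N^{k-1}/(k-1)!) where N is the nilpotent superdiagonal part.

Assembling the blocks and conjugating back gives the entries of e^{tA} as shown above.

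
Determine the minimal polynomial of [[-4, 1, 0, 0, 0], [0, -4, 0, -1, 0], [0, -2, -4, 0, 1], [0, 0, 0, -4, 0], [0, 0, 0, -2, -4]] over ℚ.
m_A(x) = (x + 4)^3

The characteristic polynomial factors as (x + 4)^5. The minimal polynomial is ∏(x - λ)^{k_λ} where k_λ is the size of the largest Jordan block at λ.

For λ = -4: rank(A + 4I) = 3, and the largest Jordan block has size 3 (the smallest k with rank((A + 4I)^k) = rank((A + 4I)^(k+1))).

So m_A(x) = (x + 4)^3.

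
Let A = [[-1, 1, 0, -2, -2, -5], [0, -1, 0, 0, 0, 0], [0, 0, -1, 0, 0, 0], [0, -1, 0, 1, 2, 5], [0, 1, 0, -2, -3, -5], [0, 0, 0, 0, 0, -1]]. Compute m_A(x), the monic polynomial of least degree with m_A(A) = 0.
m_A(x) = (x + 1)^2

The characteristic polynomial factors as (x + 1)^6. The minimal polynomial is ∏(x - λ)^{k_λ} where k_λ is the size of the largest Jordan block at λ.

For λ = -1: rank(A + I) = 1, and the largest Jordan block has size 2 (the smallest k with rank((A + I)^k) = rank((A + I)^(k+1))).

So m_A(x) = (x + 1)^2.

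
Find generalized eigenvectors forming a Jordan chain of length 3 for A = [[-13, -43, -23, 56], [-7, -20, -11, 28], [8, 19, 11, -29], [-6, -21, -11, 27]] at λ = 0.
We seek v_1 ∈ ker(A^3) \ ker(A^2), then set v_{i+1} = A v_i.

One such chain is v_1 = [[4, 3, -3, 2]]^T, v_2 = [[0, 1, -2, 0]]^T, v_3 = [[3, 2, -3, 1]]^T. Check: A v_3 = [[0, 0, 0, 0]]^T = 0.

v_1 = [[4, 3, -3, 2]]^T, v_2 = [[0, 1, -2, 0]]^T, v_3 = [[3, 2, -3, 1]]^T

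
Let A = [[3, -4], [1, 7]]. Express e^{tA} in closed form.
A has Jordan form J = [[5, 1], [0, 5]] with A = PJP^{-1}, so e^{tA} = P e^{tJ} P^{-1}.

For a Jordan block J_k(λ), e^{tJ_k(λ)} = e^{λt} · (I + tN + t^2 N^2/2! + ... + t^{k-1} N^{k-1}/(k-1)!) where N is the nilpotent superdiagonal part.

Assembling the blocks and conjugating back gives the entries of e^{tA} as shown above.

e^{tA} = [[(1 - 2*t)*e^{5*t}, -4*t*e^{5*t}], [t*e^{5*t}, (2*t + 1)*e^{5*t}]]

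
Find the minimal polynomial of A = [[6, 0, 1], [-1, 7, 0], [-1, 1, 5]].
m_A(x) = (x - 6)^3

The characteristic polynomial factors as (x - 6)^3. The minimal polynomial is ∏(x - λ)^{k_λ} where k_λ is the size of the largest Jordan block at λ.

For λ = 6: rank(A - 6I) = 2, and the largest Jordan block has size 3 (the smallest k with rank((A - 6I)^k) = rank((A - 6I)^(k+1))).

So m_A(x) = (x - 6)^3.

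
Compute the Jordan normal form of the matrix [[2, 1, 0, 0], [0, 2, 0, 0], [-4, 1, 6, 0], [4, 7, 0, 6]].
J = [[2, 1, 0, 0], [0, 2, 0, 0], [0, 0, 6, 0], [0, 0, 0, 6]]

The characteristic polynomial is det(xI - A) = (x - 6)^2(x - 2)^2, so the eigenvalues are 2 (algebraic multiplicity 2), 6 (algebraic multiplicity 2).

For λ = 2: rank(A - 2I) = 3, rank((A - 2I)^2) = 2. The eigenspace has dimension 4 - 3 = 1, so there is 1 Jordan block; the rank sequence gives block sizes [2].

For λ = 6: rank(A - 6I) = 2. The eigenspace has dimension 4 - 2 = 2, so there are 2 Jordan blocks; the rank sequence gives block sizes [1, 1].

Assembling the blocks gives the Jordan form J above.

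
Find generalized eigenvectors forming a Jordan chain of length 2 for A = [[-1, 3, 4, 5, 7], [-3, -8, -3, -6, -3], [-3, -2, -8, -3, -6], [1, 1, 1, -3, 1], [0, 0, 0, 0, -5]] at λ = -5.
v_1 = [[-1, 2, 1, -1, 0]]^T, v_2 = [[1, 0, -1, 0, 0]]^T

We seek v_1 ∈ ker((A + 5I)^2) \ ker(A + 5I), then set v_{i+1} = (A + 5I) v_i.

One such chain is v_1 = [[-1, 2, 1, -1, 0]]^T, v_2 = [[1, 0, -1, 0, 0]]^T. Check: (A + 5I) v_2 = [[0, 0, 0, 0, 0]]^T = 0.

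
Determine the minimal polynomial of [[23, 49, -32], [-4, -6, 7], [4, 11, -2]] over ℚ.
m_A(x) = (x - 5)^3

The characteristic polynomial factors as (x - 5)^3. The minimal polynomial is ∏(x - λ)^{k_λ} where k_λ is the size of the largest Jordan block at λ.

For λ = 5: rank(A - 5I) = 2, and the largest Jordan block has size 3 (the smallest k with rank((A - 5I)^k) = rank((A - 5I)^(k+1))).

So m_A(x) = (x - 5)^3.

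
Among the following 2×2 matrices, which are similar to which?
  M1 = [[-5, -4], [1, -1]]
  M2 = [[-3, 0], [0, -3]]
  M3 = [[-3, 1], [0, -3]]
2 classes: {M1, M3}, {M2}

Characteristic polynomials: χ_{M1} = (x + 3)^2, χ_{M2} = (x + 3)^2, χ_{M3} = (x + 3)^2.

{M1, M3}: invariant factors (x + 3)^2.

{M2}: invariant factors x + 3, x + 3.

Matrices are similar if and only if their invariant-factor lists agree; the partition into similarity classes is {M1, M3}, {M2}.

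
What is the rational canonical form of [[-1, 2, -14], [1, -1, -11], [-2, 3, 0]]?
R = [[0, 0, -3], [1, 0, -4], [0, 1, -2]]

The invariant factors of A (the non-unit diagonal entries of the Smith normal form of xI - A over ℚ[x]) are (x + 1)(x^2 + x + 3), each dividing the next. The characteristic polynomial is their product, (x + 1)(x^2 + x + 3).

The rational canonical form is the block-diagonal matrix of companion matrices C(f_i):
R = [[0, 0, -3], [1, 0, -4], [0, 1, -2]].

Note the characteristic polynomial does not split into linear factors over ℚ, so A has no Jordan form over ℚ; the rational canonical form exists over any field.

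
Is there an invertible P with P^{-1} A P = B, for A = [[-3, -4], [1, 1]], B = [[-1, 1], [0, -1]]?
Two matrices over a field are similar if and only if they have the same invariant factors.

Both A and B have characteristic polynomial (x + 1)^2 and minimal polynomial (x + 1)^2. Computing further, both have invariant factors (x + 1)^2. Hence A and B are similar.

Yes.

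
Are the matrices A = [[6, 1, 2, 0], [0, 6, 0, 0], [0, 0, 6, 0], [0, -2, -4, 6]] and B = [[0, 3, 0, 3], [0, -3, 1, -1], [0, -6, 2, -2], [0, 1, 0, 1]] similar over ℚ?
trace(A) = 24 but trace(B) = 0. The trace is a similarity invariant, so A and B are not similar.

No.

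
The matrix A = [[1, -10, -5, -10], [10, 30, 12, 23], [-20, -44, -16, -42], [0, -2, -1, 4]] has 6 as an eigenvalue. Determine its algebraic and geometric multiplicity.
The characteristic polynomial is (x - 6)^3(x - 1), so the factor x - 6 appears with exponent 3: the algebraic multiplicity is 3.

rank(A - 6I) = 3, so the eigenspace has dimension 4 - 3 = 1: the geometric multiplicity is 1.

Since 1 < 3, A is not diagonalizable.

algebraic multiplicity 3, geometric multiplicity 1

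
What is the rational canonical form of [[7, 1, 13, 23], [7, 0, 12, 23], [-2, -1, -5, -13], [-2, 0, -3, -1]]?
The invariant factors of A (the non-unit diagonal entries of the Smith normal form of xI - A over ℚ[x]) are (x - 1)(x^3 + x - 3), each dividing the next. The characteristic polynomial is their product, (x - 1)(x^3 + x - 3).

The rational canonical form is the block-diagonal matrix of companion matrices C(f_i):
R = [[0, 0, 0, -3], [1, 0, 0, 4], [0, 1, 0, -1], [0, 0, 1, 1]].

Note the characteristic polynomial does not split into linear factors over ℚ, so A has no Jordan form over ℚ; the rational canonical form exists over any field.

R = [[0, 0, 0, -3], [1, 0, 0, 4], [0, 1, 0, -1], [0, 0, 1, 1]]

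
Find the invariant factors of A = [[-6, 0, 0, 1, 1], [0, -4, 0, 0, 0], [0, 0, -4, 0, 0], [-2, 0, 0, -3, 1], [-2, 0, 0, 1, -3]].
The Jordan structure of A has elementary divisors (x + 4)^2, (x + 4), (x + 4), (x + 4). Arranging the block sizes at each eigenvalue in decreasing order and taking row products gives the invariant factors.

Invariant factors (smallest first, each dividing the next): x + 4, x + 4, x + 4, (x + 4)^2.

Check: the last factor (x + 4)^2 is the minimal polynomial, and the product (x + 4)^5 is the characteristic polynomial.

x + 4, x + 4, x + 4, (x + 4)^2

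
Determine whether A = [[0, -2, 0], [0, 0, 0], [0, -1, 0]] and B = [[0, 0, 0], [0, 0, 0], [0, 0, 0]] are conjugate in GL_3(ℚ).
Both have characteristic polynomial x^3, but the minimal polynomial of A is x^2 while the minimal polynomial of B is x. The minimal polynomial is a similarity invariant, so A and B are not similar.

No.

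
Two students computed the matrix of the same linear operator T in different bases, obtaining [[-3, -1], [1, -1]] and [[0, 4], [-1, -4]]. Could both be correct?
Yes.

Two matrices over a field are similar if and only if they have the same invariant factors.

Both A and B have characteristic polynomial (x + 2)^2 and minimal polynomial (x + 2)^2. Computing further, both have invariant factors (x + 2)^2. Hence A and B are similar.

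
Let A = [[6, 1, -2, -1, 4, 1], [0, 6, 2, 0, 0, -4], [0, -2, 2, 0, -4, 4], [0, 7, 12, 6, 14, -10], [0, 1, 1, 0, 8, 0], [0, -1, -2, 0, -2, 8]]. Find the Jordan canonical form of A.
J = [[6, 1, 0, 0, 0, 0], [0, 6, 0, 0, 0, 0], [0, 0, 6, 1, 0, 0], [0, 0, 0, 6, 0, 0], [0, 0, 0, 0, 6, 1], [0, 0, 0, 0, 0, 6]]

The characteristic polynomial is det(xI - A) = (x - 6)^6, so the eigenvalues are 6 (algebraic multiplicity 6).

For λ = 6: rank(A - 6I) = 3, rank((A - 6I)^2) = 0. The eigenspace has dimension 6 - 3 = 3, so there are 3 Jordan blocks; the rank sequence gives block sizes [2, 2, 2].

Assembling the blocks gives the Jordan form J above.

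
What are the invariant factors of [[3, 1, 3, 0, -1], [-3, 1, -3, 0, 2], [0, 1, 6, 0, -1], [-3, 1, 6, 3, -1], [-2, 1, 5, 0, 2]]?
x - 3, x - 3, (x - 3)^3

The Jordan structure of A has elementary divisors (x - 3)^3, (x - 3), (x - 3). Arranging the block sizes at each eigenvalue in decreasing order and taking row products gives the invariant factors.

Invariant factors (smallest first, each dividing the next): x - 3, x - 3, (x - 3)^3.

Check: the last factor (x - 3)^3 is the minimal polynomial, and the product (x - 3)^5 is the characteristic polynomial.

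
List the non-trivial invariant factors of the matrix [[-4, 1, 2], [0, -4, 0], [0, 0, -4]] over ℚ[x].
The Jordan structure of A has elementary divisors (x + 4)^2, (x + 4). Arranging the block sizes at each eigenvalue in decreasing order and taking row products gives the invariant factors.

Invariant factors (smallest first, each dividing the next): x + 4, (x + 4)^2.

Check: the last factor (x + 4)^2 is the minimal polynomial, and the product (x + 4)^3 is the characteristic polynomial.

x + 4, (x + 4)^2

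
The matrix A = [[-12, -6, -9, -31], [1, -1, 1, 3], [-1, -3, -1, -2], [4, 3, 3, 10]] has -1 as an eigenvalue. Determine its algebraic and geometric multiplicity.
algebraic multiplicity 4, geometric multiplicity 2

The characteristic polynomial is (x + 1)^4, so the factor x + 1 appears with exponent 4: the algebraic multiplicity is 4.

rank(A + I) = 2, so the eigenspace has dimension 4 - 2 = 2: the geometric multiplicity is 2.

Since 2 < 4, A is not diagonalizable.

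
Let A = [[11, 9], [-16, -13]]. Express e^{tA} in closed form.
e^{tA} = [[(12*t + 1)*e^{-t}, 9*t*e^{-t}], [-16*t*e^{-t}, (1 - 12*t)*e^{-t}]]

A has Jordan form J = [[-1, 1], [0, -1]] with A = PJP^{-1}, so e^{tA} = P e^{tJ} P^{-1}.

For a Jordan block J_k(λ), e^{tJ_k(λ)} = e^{λt} · (I + tN + t^2 N^2/2! + ... + t^{k-1} N^{k-1}/(k-1)!) where N is the nilpotent superdiagonal part.

Assembling the blocks and conjugating back gives the entries of e^{tA} as shown above.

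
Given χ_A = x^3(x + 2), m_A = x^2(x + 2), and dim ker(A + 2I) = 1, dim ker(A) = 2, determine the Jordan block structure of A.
λ = -2: algebraic multiplicity 1 (exponent in χ_A), largest block size 1 (exponent in m_A), 1 block (geometric multiplicity). This forces block sizes [1].
λ = 0: algebraic multiplicity 3 (exponent in χ_A), largest block size 2 (exponent in m_A), 2 blocks (geometric multiplicity). These force block sizes [2, 1].

Jordan blocks: (-2, 1), (0, 2), (0, 1)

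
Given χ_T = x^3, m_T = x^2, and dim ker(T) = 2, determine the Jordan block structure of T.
Jordan blocks: (0, 2), (0, 1)

λ = 0: algebraic multiplicity 3 (exponent in χ_T), largest block size 2 (exponent in m_T), 2 blocks (geometric multiplicity). These force block sizes [2, 1].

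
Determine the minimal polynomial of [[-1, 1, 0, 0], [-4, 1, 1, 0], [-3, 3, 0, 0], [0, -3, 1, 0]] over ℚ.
m_A(x) = x^3

The characteristic polynomial factors as x^4. The minimal polynomial is ∏(x - λ)^{k_λ} where k_λ is the size of the largest Jordan block at λ.

For λ = 0: rank(A) = 2, and the largest Jordan block has size 3 (the smallest k with rank(A^k) = rank(A^(k+1))).

So m_A(x) = x^3.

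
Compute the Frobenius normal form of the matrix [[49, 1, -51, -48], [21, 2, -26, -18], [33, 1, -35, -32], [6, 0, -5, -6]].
R = [[0, 0, 0, -16], [1, 0, 0, 40], [0, 1, 0, -33], [0, 0, 1, 10]]

The invariant factors of A (the non-unit diagonal entries of the Smith normal form of xI - A over ℚ[x]) are (x - 4)^2(x - 1)^2, each dividing the next. The characteristic polynomial is their product, (x - 4)^2(x - 1)^2.

The rational canonical form is the block-diagonal matrix of companion matrices C(f_i):
R = [[0, 0, 0, -16], [1, 0, 0, 40], [0, 1, 0, -33], [0, 0, 1, 10]].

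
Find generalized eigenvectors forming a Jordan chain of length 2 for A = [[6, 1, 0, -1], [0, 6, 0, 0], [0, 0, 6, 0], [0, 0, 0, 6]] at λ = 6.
v_1 = [[-2, 1, 1, 0]]^T, v_2 = [[1, 0, 0, 0]]^T

We seek v_1 ∈ ker((A - 6I)^2) \ ker(A - 6I), then set v_{i+1} = (A - 6I) v_i.

One such chain is v_1 = [[-2, 1, 1, 0]]^T, v_2 = [[1, 0, 0, 0]]^T. Check: (A - 6I) v_2 = [[0, 0, 0, 0]]^T = 0.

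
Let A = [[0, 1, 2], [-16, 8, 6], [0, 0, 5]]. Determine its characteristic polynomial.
χ_A(x) = (x - 5)(x - 4)^2

xI - A = [[x, -1, -2], [16, x - 8, -6], [0, 0, x - 5]].

Expanding det(xI - A) along the first row:
det(xI - A) = + (x)·det([[x - 8, -6], [0, x - 5]]) - (-1)·det([[16, -6], [0, x - 5]]) + (-2)·det([[16, x - 8], [0, 0]]).

Evaluating gives χ_A(x) = x^3 - 13x^2 + 56x - 80 = (x - 5)(x - 4)^2.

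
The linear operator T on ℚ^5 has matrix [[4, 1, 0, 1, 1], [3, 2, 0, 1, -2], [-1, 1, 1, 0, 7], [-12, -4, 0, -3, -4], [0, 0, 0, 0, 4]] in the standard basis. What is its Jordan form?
J = [[1, 1, 0, 0, 0], [0, 1, 0, 0, 0], [0, 0, 1, 1, 0], [0, 0, 0, 1, 0], [0, 0, 0, 0, 4]]

The characteristic polynomial is det(xI - A) = (x - 4)(x - 1)^4, so the eigenvalues are 1 (algebraic multiplicity 4), 4 (algebraic multiplicity 1).

For λ = 1: rank(A - I) = 3, rank((A - I)^2) = 1. The eigenspace has dimension 5 - 3 = 2, so there are 2 Jordan blocks; the rank sequence gives block sizes [2, 2].

For λ = 4: algebraic multiplicity 1 gives one 1×1 block.

Assembling the blocks gives the Jordan form J above.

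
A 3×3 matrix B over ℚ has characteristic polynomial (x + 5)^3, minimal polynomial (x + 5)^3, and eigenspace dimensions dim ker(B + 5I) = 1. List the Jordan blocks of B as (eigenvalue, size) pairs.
λ = -5: algebraic multiplicity 3 (exponent in χ_B), largest block size 3 (exponent in m_B), 1 block (geometric multiplicity). This forces block sizes [3].

Jordan blocks: (-5, 3)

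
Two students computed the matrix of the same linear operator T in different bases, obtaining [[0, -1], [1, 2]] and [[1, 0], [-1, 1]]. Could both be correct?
Yes.

Two matrices over a field are similar if and only if they have the same invariant factors.

Both A and B have characteristic polynomial (x - 1)^2 and minimal polynomial (x - 1)^2. Computing further, both have invariant factors (x - 1)^2. Hence A and B are similar.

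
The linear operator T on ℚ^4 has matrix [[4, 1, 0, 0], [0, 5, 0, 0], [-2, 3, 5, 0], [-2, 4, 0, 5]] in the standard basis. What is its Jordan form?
J = [[4, 0, 0, 0], [0, 5, 1, 0], [0, 0, 5, 0], [0, 0, 0, 5]]

The characteristic polynomial is det(xI - A) = (x - 5)^3(x - 4), so the eigenvalues are 4 (algebraic multiplicity 1), 5 (algebraic multiplicity 3).

For λ = 4: algebraic multiplicity 1 gives one 1×1 block.

For λ = 5: rank(A - 5I) = 2, rank((A - 5I)^2) = 1. The eigenspace has dimension 4 - 2 = 2, so there are 2 Jordan blocks; the rank sequence gives block sizes [2, 1].

Assembling the blocks gives the Jordan form J above.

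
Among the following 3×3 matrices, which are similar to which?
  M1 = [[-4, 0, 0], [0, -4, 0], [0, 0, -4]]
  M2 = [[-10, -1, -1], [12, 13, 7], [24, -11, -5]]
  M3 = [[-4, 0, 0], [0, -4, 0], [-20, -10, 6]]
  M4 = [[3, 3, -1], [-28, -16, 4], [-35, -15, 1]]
Characteristic polynomials: χ_{M1} = (x + 4)^3, χ_{M2} = (x - 6)(x + 4)^2, χ_{M3} = (x - 6)(x + 4)^2, χ_{M4} = (x + 4)^3.

{M1}: invariant factors x + 4, x + 4, x + 4.

{M2}: invariant factors (x - 6)(x + 4)^2.

{M3}: invariant factors x + 4, (x - 6)(x + 4).

{M4}: invariant factors x + 4, (x + 4)^2.

Matrices are similar if and only if their invariant-factor lists agree; the partition into similarity classes is {M1}, {M2}, {M3}, {M4}.

4 classes: {M1}, {M2}, {M3}, {M4}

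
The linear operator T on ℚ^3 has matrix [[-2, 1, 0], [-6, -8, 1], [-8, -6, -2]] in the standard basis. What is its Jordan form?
J = [[-4, 1, 0], [0, -4, 1], [0, 0, -4]]

The characteristic polynomial is det(xI - A) = (x + 4)^3, so the eigenvalues are -4 (algebraic multiplicity 3).

For λ = -4: rank(A + 4I) = 2, rank((A + 4I)^2) = 1, rank((A + 4I)^3) = 0. The eigenspace has dimension 3 - 2 = 1, so there is 1 Jordan block; the rank sequence gives block sizes [3].

Assembling the blocks gives the Jordan form J above.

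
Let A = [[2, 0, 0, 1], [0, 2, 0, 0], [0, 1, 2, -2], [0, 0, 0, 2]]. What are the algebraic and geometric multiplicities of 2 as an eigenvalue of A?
algebraic multiplicity 4, geometric multiplicity 2

The characteristic polynomial is (x - 2)^4, so the factor x - 2 appears with exponent 4: the algebraic multiplicity is 4.

rank(A - 2I) = 2, so the eigenspace has dimension 4 - 2 = 2: the geometric multiplicity is 2.

Since 2 < 4, A is not diagonalizable.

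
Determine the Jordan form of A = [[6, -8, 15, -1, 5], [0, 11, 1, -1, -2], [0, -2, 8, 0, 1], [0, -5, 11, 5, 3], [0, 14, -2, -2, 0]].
J = [[6, 1, 0, 0, 0], [0, 6, 1, 0, 0], [0, 0, 6, 0, 0], [0, 0, 0, 6, 1], [0, 0, 0, 0, 6]]

The characteristic polynomial is det(xI - A) = (x - 6)^5, so the eigenvalues are 6 (algebraic multiplicity 5).

For λ = 6: rank(A - 6I) = 3, rank((A - 6I)^2) = 1, rank((A - 6I)^3) = 0. The eigenspace has dimension 5 - 3 = 2, so there are 2 Jordan blocks; the rank sequence gives block sizes [3, 2].

Assembling the blocks gives the Jordan form J above.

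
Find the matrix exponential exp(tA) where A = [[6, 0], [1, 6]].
e^{tA} = [[e^{6*t}, 0], [t*e^{6*t}, e^{6*t}]]

A has Jordan form J = [[6, 1], [0, 6]] with A = PJP^{-1}, so e^{tA} = P e^{tJ} P^{-1}.

For a Jordan block J_k(λ), e^{tJ_k(λ)} = e^{λt} · (I + tN + t^2 N^2/2! + ... + t^{k-1} N^{k-1}/(k-1)!) where N is the nilpotent superdiagonal part.

Assembling the blocks and conjugating back gives the entries of e^{tA} as shown above.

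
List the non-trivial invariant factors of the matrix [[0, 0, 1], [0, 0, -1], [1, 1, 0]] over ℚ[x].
The Jordan structure of A has elementary divisors x^3. Arranging the block sizes at each eigenvalue in decreasing order and taking row products gives the invariant factors.

Invariant factors (smallest first, each dividing the next): x^3.

Check: the last factor x^3 is the minimal polynomial, and the product x^3 is the characteristic polynomial.

x^3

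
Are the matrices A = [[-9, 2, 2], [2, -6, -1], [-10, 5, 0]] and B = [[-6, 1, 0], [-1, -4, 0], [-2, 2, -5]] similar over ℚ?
Two matrices over a field are similar if and only if they have the same invariant factors.

Both A and B have characteristic polynomial (x + 5)^3 and minimal polynomial (x + 5)^2. Computing further, both have invariant factors x + 5, (x + 5)^2. Hence A and B are similar.

Yes.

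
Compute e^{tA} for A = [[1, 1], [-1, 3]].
e^{tA} = [[(1 - t)*e^{2*t}, t*e^{2*t}], [-t*e^{2*t}, (t + 1)*e^{2*t}]]

A has Jordan form J = [[2, 1], [0, 2]] with A = PJP^{-1}, so e^{tA} = P e^{tJ} P^{-1}.

For a Jordan block J_k(λ), e^{tJ_k(λ)} = e^{λt} · (I + tN + t^2 N^2/2! + ... + t^{k-1} N^{k-1}/(k-1)!) where N is the nilpotent superdiagonal part.

Assembling the blocks and conjugating back gives the entries of e^{tA} as shown above.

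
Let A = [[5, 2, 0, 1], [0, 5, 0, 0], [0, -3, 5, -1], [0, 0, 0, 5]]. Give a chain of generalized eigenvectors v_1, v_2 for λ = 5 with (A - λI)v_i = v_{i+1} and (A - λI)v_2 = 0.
We seek v_1 ∈ ker((A - 5I)^2) \ ker(A - 5I), then set v_{i+1} = (A - 5I) v_i.

One such chain is v_1 = [[0, 0, 0, 1]]^T, v_2 = [[1, 0, -1, 0]]^T. Check: (A - 5I) v_2 = [[0, 0, 0, 0]]^T = 0.

v_1 = [[0, 0, 0, 1]]^T, v_2 = [[1, 0, -1, 0]]^T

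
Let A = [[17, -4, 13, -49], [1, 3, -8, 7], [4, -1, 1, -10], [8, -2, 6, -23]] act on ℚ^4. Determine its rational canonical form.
The invariant factors of A (the non-unit diagonal entries of the Smith normal form of xI - A over ℚ[x]) are (x + 2)(x^3 - 2x - 5), each dividing the next. The characteristic polynomial is their product, (x + 2)(x^3 - 2x - 5).

The rational canonical form is the block-diagonal matrix of companion matrices C(f_i):
R = [[0, 0, 0, 10], [1, 0, 0, 9], [0, 1, 0, 2], [0, 0, 1, -2]].

Note the characteristic polynomial does not split into linear factors over ℚ, so A has no Jordan form over ℚ; the rational canonical form exists over any field.

R = [[0, 0, 0, 10], [1, 0, 0, 9], [0, 1, 0, 2], [0, 0, 1, -2]]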